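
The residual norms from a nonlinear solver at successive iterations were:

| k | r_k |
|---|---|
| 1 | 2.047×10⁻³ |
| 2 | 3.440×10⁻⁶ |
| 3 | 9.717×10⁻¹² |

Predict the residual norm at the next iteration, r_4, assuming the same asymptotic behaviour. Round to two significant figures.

First estimate the order: p ≈ ln(r_3/r_2) / ln(r_2/r_1) = ln(9.717×10⁻¹²/3.440×10⁻⁶)/ln(3.440×10⁻⁶/2.047×10⁻³) = ln(2.82471e-06)/ln(0.00168051) ≈ 2.0000.
Then r_4 ≈ r_3·(r_3/r_2)^p = 9.717×10⁻¹²·(2.82471e-06)^2.0000 = 9.717×10⁻¹²·7.97899e-12 ≈ 7.753e-23.

7.8e-23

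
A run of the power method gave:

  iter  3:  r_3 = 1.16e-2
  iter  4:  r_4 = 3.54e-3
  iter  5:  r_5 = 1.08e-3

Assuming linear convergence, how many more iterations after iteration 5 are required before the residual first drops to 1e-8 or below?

10

Rate ρ ≈ r_5/r_4 = 1.08e-3/3.54e-3 = 0.3051.
After j more steps, r_{5+j} ≈ 1.08e-3·ρ^j; need ρ^j ≤ 1e-8/1.08e-3 = 9.25926e-06.
j ≥ ln(9.25926e-06)/ln(0.3051) = -11.5899/-1.18712 = 9.763.
So 10 more iterations are needed.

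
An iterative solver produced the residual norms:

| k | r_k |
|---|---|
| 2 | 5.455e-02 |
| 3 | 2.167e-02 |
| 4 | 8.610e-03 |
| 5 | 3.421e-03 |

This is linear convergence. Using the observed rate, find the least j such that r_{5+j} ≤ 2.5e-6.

8

Rate ρ ≈ r_5/r_4 = 3.421e-03/8.610e-03 = 0.3973.
After j more steps, r_{5+j} ≈ 3.421e-03·ρ^j; need ρ^j ≤ 2.5e-6/3.421e-03 = 0.00073078.
j ≥ ln(0.00073078)/ln(0.3973) = -7.2214/-0.92306 = 7.823.
So 8 more iterations are needed.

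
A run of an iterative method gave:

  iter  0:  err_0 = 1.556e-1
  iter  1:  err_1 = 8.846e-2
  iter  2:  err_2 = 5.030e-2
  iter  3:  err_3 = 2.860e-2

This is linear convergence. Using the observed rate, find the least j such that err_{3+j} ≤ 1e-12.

43

Rate ρ ≈ err_3/err_2 = 2.860e-2/5.030e-2 = 0.5686.
After j more steps, err_{3+j} ≈ 2.860e-2·ρ^j; need ρ^j ≤ 1e-12/2.860e-2 = 3.4965e-11.
j ≥ ln(3.4965e-11)/ln(0.5686) = -24.0767/-0.56458 = 42.645.
So 43 more iterations are needed.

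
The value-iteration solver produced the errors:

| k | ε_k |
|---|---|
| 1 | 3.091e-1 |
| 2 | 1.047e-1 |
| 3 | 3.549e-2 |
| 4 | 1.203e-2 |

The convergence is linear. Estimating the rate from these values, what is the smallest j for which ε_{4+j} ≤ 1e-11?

Rate ρ ≈ ε_4/ε_3 = 1.203e-2/3.549e-2 = 0.3390.
After j more steps, ε_{4+j} ≈ 1.203e-2·ρ^j; need ρ^j ≤ 1e-11/1.203e-2 = 8.31255e-10.
j ≥ ln(8.31255e-10)/ln(0.3390) = -20.9081/-1.08176 = 19.328.
So 20 more iterations are needed.

20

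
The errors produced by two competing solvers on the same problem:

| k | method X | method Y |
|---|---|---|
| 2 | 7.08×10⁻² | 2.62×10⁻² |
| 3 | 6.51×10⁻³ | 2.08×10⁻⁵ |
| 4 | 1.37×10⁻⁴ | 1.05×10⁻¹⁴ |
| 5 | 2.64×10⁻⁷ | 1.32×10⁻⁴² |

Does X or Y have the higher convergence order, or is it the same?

Method X: p ≈ ln(2.64×10⁻⁷/1.37×10⁻⁴)/ln(1.37×10⁻⁴/6.51×10⁻³) ≈ 1.62.
Method Y: p ≈ ln(1.32×10⁻⁴²/1.05×10⁻¹⁴)/ln(1.05×10⁻¹⁴/2.08×10⁻⁵) ≈ 3.00.
Method Y has the higher order (≈3.0 vs ≈1.6).

Y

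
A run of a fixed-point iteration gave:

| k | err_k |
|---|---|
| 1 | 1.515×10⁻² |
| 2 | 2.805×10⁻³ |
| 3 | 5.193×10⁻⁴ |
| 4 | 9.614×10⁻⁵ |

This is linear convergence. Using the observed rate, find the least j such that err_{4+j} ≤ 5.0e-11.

9

Rate ρ ≈ err_4/err_3 = 9.614×10⁻⁵/5.193×10⁻⁴ = 0.1851.
After j more steps, err_{4+j} ≈ 9.614×10⁻⁵·ρ^j; need ρ^j ≤ 5.0e-11/9.614×10⁻⁵ = 5.20075e-07.
j ≥ ln(5.20075e-07)/ln(0.1851) = -14.4693/-1.68686 = 8.578.
So 9 more iterations are needed.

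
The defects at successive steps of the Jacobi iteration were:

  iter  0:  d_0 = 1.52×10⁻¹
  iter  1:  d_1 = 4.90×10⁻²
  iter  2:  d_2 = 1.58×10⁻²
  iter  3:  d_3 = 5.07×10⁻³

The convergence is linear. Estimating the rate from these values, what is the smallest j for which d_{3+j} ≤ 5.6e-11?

17

Rate ρ ≈ d_3/d_2 = 5.07×10⁻³/1.58×10⁻² = 0.3209.
After j more steps, d_{3+j} ≈ 5.07×10⁻³·ρ^j; need ρ^j ≤ 5.6e-11/5.07×10⁻³ = 1.10454e-08.
j ≥ ln(1.10454e-08)/ln(0.3209) = -18.3213/-1.13663 = 16.119.
So 17 more iterations are needed.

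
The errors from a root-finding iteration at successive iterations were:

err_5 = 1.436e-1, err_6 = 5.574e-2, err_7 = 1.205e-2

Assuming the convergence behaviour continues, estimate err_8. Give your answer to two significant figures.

1.0e-3

First estimate the order: p ≈ ln(err_7/err_6) / ln(err_6/err_5) = ln(1.205e-2/5.574e-2)/ln(5.574e-2/1.436e-1) = ln(0.216182)/ln(0.388162) ≈ 1.6185.
Then err_8 ≈ err_7·(err_7/err_6)^p = 1.205e-2·(0.216182)^1.6185 = 1.205e-2·0.0838311 ≈ 0.00101.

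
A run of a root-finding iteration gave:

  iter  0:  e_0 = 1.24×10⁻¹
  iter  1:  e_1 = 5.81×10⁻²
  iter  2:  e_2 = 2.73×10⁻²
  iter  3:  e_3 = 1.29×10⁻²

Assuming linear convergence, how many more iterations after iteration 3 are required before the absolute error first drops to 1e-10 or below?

Rate ρ ≈ e_3/e_2 = 1.29×10⁻²/2.73×10⁻² = 0.4725.
After j more steps, e_{3+j} ≈ 1.29×10⁻²·ρ^j; need ρ^j ≤ 1e-10/1.29×10⁻² = 7.75194e-09.
j ≥ ln(7.75194e-09)/ln(0.4725) = -18.6753/-0.74972 = 24.910.
So 25 more iterations are needed.

25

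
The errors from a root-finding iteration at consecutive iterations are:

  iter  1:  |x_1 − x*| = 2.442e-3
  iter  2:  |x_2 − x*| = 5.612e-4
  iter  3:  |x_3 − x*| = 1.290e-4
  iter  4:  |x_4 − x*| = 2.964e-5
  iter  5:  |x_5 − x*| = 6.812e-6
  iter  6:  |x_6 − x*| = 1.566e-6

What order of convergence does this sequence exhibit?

1

Consecutive ratios: |x_6 − x*|/|x_5 − x*| = 1.566e-6/6.812e-6 = 0.229888, |x_5 − x*|/|x_4 − x*| = 6.812e-6/2.964e-5 = 0.229825.
p ≈ ln(0.229888)/ln(0.229825) = -1.4702/-1.4704 ≈ 1.00.
So the convergence is linear (order 1).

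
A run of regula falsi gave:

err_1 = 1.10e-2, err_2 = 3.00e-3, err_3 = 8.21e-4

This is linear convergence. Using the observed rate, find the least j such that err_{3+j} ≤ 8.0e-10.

Rate ρ ≈ err_3/err_2 = 8.21e-4/3.00e-3 = 0.2737.
After j more steps, err_{3+j} ≈ 8.21e-4·ρ^j; need ρ^j ≤ 8.0e-10/8.21e-4 = 9.74421e-07.
j ≥ ln(9.74421e-07)/ln(0.2737) = -13.8414/-1.29572 = 10.682.
So 11 more iterations are needed.

11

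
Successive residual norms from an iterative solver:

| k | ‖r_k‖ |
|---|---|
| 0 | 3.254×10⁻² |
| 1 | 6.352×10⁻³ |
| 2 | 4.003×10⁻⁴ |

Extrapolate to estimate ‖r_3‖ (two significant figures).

First estimate the order: p ≈ ln(‖r_2‖/‖r_1‖) / ln(‖r_1‖/‖r_0‖) = ln(4.003×10⁻⁴/6.352×10⁻³)/ln(6.352×10⁻³/3.254×10⁻²) = ln(0.0630195)/ln(0.195206) ≈ 1.6921.
Then ‖r_3‖ ≈ ‖r_2‖·(‖r_2‖/‖r_1‖)^p = 4.003×10⁻⁴·(0.0630195)^1.6921 = 4.003×10⁻⁴·0.00930233 ≈ 3.724e-06.

3.7e-6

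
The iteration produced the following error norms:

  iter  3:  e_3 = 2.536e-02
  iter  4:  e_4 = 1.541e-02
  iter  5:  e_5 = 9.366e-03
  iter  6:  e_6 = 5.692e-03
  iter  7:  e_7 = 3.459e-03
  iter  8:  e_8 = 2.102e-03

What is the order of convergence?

Consecutive ratios: e_8/e_7 = 2.102e-03/3.459e-03 = 0.60769, e_7/e_6 = 3.459e-03/5.692e-03 = 0.607695.
p ≈ ln(0.60769)/ln(0.607695) = -0.4981/-0.4981 ≈ 1.00.
So the convergence is linear (order 1).

1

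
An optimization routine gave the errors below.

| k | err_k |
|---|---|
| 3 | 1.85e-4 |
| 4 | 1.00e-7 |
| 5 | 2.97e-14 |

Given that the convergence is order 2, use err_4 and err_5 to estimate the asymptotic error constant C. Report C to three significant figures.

C ≈ err_5 / err_4^2
  = 2.97e-14 / (1.00e-7)^2
  = 2.97e-14 / 1e-14 ≈ 2.97

2.97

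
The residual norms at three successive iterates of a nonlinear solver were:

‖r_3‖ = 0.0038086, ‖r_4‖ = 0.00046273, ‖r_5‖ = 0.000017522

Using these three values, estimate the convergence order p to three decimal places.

1.553

p ≈ ln(‖r_5‖/‖r_4‖) / ln(‖r_4‖/‖r_3‖)
  = ln(0.000017522/0.00046273) / ln(0.00046273/0.0038086)
  = ln(0.0378666) / ln(0.121496)
  = -3.273686 / -2.107874 ≈ 1.553075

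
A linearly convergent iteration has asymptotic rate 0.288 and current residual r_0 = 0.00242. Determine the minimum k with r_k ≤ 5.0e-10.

After k steps, r_k ≈ 0.00242·0.288^k.
Need 0.288^k ≤ 5.0e-10/0.00242 = 2.06612e-07.
k ≥ ln(2.06612e-07)/ln(0.288) = -15.3924/-1.24479 = 12.365.
Smallest integer k = 13.

13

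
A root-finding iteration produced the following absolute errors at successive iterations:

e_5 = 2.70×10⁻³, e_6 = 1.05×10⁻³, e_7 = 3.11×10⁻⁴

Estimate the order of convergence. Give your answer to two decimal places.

1.29

p ≈ ln(e_7/e_6) / ln(e_6/e_5)
  = ln(3.11×10⁻⁴/1.05×10⁻³) / ln(1.05×10⁻³/2.70×10⁻³)
  = ln(0.29619) / ln(0.388889)
  = -1.21675 / -0.94446 ≈ 1.28830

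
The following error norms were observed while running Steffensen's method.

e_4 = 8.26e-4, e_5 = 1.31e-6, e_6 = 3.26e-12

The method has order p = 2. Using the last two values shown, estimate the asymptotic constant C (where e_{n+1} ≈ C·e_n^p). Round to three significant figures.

1.90

C ≈ e_6 / e_5^2
  = 3.26e-12 / (1.31e-6)^2
  = 3.26e-12 / 1.7161e-12 ≈ 1.8997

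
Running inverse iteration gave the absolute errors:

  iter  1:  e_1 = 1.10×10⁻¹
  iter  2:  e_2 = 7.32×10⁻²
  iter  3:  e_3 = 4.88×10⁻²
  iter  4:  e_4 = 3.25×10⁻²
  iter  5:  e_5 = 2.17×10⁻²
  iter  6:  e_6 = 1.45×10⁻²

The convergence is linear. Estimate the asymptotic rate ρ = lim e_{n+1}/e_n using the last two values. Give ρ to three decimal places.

ρ ≈ e_6/e_5 = 1.45×10⁻²/2.17×10⁻² = 0.66820

0.668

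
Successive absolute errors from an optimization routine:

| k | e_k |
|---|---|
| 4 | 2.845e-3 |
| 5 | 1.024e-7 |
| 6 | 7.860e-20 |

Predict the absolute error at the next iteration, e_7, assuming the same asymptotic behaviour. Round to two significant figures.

First estimate the order: p ≈ ln(e_6/e_5) / ln(e_5/e_4) = ln(7.860e-20/1.024e-7)/ln(1.024e-7/2.845e-3) = ln(7.67578e-13)/ln(3.5993e-05) ≈ 2.7263.
Then e_7 ≈ e_6·(e_6/e_5)^p = 7.860e-20·(7.67578e-13)^2.7263 = 7.860e-20·9.35857e-34 ≈ 7.356e-53.

7.4e-53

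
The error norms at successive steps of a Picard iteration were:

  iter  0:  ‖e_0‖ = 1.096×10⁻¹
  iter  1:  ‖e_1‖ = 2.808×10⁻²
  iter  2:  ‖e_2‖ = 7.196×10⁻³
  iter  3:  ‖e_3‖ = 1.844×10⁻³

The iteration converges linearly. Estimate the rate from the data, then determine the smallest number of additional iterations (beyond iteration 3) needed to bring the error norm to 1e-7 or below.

8

Rate ρ ≈ ‖e_3‖/‖e_2‖ = 1.844×10⁻³/7.196×10⁻³ = 0.2563.
After j more steps, ‖e_{3+j}‖ ≈ 1.844×10⁻³·ρ^j; need ρ^j ≤ 1e-7/1.844×10⁻³ = 5.42299e-05.
j ≥ ln(5.42299e-05)/ln(0.2563) = -9.8223/-1.36141 = 7.215.
So 8 more iterations are needed.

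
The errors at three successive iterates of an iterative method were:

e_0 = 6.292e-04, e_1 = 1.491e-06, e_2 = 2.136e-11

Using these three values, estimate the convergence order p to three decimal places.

1.845

p ≈ ln(e_2/e_1) / ln(e_1/e_0)
  = ln(2.136e-11/1.491e-06) / ln(1.491e-06/6.292e-04)
  = ln(1.4326e-05) / ln(0.00236968)
  = -11.153434 / -6.045000 ≈ 1.845068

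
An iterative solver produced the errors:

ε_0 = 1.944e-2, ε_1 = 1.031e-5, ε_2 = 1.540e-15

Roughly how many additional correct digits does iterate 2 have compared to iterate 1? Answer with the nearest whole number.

Digits gained ≈ log₁₀(ε_1/ε_2) = log₁₀(1.031e-5/1.540e-15) = log₁₀(6.69481e+09) ≈ 9.826.

10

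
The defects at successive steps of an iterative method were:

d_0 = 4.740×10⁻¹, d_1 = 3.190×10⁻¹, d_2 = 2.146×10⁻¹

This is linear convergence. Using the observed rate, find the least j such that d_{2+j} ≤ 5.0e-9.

Rate ρ ≈ d_2/d_1 = 2.146×10⁻¹/3.190×10⁻¹ = 0.6727.
After j more steps, d_{2+j} ≈ 2.146×10⁻¹·ρ^j; need ρ^j ≤ 5.0e-9/2.146×10⁻¹ = 2.32992e-08.
j ≥ ln(2.32992e-08)/ln(0.6727) = -17.5748/-0.39646 = 44.329.
So 45 more iterations are needed.

45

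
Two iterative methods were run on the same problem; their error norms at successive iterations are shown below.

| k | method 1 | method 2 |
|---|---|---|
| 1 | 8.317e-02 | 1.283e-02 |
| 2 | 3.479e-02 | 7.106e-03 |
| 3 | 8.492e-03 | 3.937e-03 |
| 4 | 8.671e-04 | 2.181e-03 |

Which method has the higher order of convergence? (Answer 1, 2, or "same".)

Method 1: p ≈ ln(8.671e-04/8.492e-03)/ln(8.492e-03/3.479e-02) ≈ 1.62.
Method 2: p ≈ ln(2.181e-03/3.937e-03)/ln(3.937e-03/7.106e-03) ≈ 1.00.
Method 1 has the higher order (≈1.6 vs ≈1.0).

1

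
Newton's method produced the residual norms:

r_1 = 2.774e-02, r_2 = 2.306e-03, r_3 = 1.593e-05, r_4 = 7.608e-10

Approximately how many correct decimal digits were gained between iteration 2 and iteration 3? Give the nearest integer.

2

Digits gained ≈ log₁₀(r_2/r_3) = log₁₀(2.306e-03/1.593e-05) = log₁₀(144.758) ≈ 2.161.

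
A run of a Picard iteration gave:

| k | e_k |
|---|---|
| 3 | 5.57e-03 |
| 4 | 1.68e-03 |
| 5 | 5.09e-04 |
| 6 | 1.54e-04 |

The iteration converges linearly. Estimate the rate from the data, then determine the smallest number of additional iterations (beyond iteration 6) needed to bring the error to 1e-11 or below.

14

Rate ρ ≈ e_6/e_5 = 1.54e-04/5.09e-04 = 0.3026.
After j more steps, e_{6+j} ≈ 1.54e-04·ρ^j; need ρ^j ≤ 1e-11/1.54e-04 = 6.49351e-08.
j ≥ ln(6.49351e-08)/ln(0.3026) = -16.5499/-1.19534 = 13.845.
So 14 more iterations are needed.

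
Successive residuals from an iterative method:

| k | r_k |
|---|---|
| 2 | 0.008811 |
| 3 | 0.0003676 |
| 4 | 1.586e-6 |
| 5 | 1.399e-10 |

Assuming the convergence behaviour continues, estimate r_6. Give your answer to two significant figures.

1.6e-17

First estimate the order: p ≈ ln(r_5/r_4) / ln(r_4/r_3) = ln(1.399e-10/1.586e-6)/ln(1.586e-6/0.0003676) = ln(8.82093e-05)/ln(0.00431447) ≈ 1.7143.
Then r_6 ≈ r_5·(r_5/r_4)^p = 1.399e-10·(8.82093e-05)^1.7143 = 1.399e-10·1.12046e-07 ≈ 1.568e-17.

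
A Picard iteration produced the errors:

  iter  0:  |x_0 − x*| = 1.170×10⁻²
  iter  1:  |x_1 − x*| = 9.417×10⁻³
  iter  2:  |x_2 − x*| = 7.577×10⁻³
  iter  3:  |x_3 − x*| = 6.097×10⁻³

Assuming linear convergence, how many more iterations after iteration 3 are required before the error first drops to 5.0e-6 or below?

Rate ρ ≈ |x_3 − x*|/|x_2 − x*| = 6.097×10⁻³/7.577×10⁻³ = 0.8047.
After j more steps, |x_{3+j} − x*| ≈ 6.097×10⁻³·ρ^j; need ρ^j ≤ 5.0e-6/6.097×10⁻³ = 0.000820075.
j ≥ ln(0.000820075)/ln(0.8047) = -7.1061/-0.21729 = 32.703.
So 33 more iterations are needed.

33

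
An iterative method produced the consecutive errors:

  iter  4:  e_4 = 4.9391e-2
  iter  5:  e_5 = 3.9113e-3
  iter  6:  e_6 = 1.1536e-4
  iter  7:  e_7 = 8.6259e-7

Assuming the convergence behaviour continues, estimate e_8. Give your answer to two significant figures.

9.6e-10

First estimate the order: p ≈ ln(e_7/e_6) / ln(e_6/e_5) = ln(8.6259e-7/1.1536e-4)/ln(1.1536e-4/3.9113e-3) = ln(0.00747738)/ln(0.029494) ≈ 1.3895.
Then e_8 ≈ e_7·(e_7/e_6)^p = 8.6259e-7·(0.00747738)^1.3895 = 8.6259e-7·0.00111064 ≈ 9.58e-10.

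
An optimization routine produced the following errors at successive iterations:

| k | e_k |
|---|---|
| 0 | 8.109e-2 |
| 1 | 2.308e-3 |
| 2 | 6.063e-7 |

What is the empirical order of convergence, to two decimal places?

p ≈ ln(e_2/e_1) / ln(e_1/e_0)
  = ln(6.063e-7/2.308e-3) / ln(2.308e-3/8.109e-2)
  = ln(0.000262695) / ln(0.0284622)
  = -8.24452 / -3.55918 ≈ 2.31641

2.32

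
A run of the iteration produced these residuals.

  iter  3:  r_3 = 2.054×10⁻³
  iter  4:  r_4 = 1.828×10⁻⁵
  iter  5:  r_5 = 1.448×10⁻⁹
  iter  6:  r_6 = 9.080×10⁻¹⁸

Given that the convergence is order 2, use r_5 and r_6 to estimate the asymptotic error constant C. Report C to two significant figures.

4.3

C ≈ r_6 / r_5^2
  = 9.080×10⁻¹⁸ / (1.448×10⁻⁹)^2
  = 9.080×10⁻¹⁸ / 2.0967e-18 ≈ 4.3306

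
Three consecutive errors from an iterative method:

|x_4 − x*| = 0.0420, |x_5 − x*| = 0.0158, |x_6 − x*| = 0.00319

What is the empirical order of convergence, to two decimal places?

1.64

p ≈ ln(|x_6 − x*|/|x_5 − x*|) / ln(|x_5 − x*|/|x_4 − x*|)
  = ln(0.00319/0.0158) / ln(0.0158/0.0420)
  = ln(0.201899) / ln(0.37619)
  = -1.59999 / -0.97766 ≈ 1.63655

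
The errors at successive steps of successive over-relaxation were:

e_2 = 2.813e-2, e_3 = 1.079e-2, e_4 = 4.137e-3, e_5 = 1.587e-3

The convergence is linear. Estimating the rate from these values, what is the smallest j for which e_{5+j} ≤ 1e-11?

Rate ρ ≈ e_5/e_4 = 1.587e-3/4.137e-3 = 0.3836.
After j more steps, e_{5+j} ≈ 1.587e-3·ρ^j; need ρ^j ≤ 1e-11/1.587e-3 = 6.3012e-09.
j ≥ ln(6.3012e-09)/ln(0.3836) = -18.8825/-0.95815 = 19.707.
So 20 more iterations are needed.

20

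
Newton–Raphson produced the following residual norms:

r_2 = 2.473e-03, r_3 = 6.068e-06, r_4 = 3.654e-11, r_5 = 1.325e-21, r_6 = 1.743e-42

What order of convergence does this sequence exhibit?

2

Consecutive ratios: r_6/r_5 = 1.743e-42/1.325e-21 = 1.31547e-21, r_5/r_4 = 1.325e-21/3.654e-11 = 3.62616e-11.
p ≈ ln(1.31547e-21)/ln(3.62616e-11) = -48.0801/-24.0403 ≈ 2.00.
So the convergence is quadratic (order 2).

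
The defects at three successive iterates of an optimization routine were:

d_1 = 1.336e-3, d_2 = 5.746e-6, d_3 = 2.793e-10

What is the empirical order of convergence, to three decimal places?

1.823

p ≈ ln(d_3/d_2) / ln(d_2/d_1)
  = ln(2.793e-10/5.746e-6) / ln(5.746e-6/1.336e-3)
  = ln(4.86077e-05) / ln(0.0043009)
  = -9.931729 / -5.448931 ≈ 1.822693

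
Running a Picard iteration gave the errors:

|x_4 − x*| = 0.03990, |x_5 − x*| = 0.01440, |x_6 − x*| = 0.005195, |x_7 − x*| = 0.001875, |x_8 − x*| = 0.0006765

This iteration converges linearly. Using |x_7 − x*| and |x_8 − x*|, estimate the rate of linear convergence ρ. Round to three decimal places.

ρ ≈ |x_8 − x*|/|x_7 − x*| = 0.0006765/0.001875 = 0.36080

0.361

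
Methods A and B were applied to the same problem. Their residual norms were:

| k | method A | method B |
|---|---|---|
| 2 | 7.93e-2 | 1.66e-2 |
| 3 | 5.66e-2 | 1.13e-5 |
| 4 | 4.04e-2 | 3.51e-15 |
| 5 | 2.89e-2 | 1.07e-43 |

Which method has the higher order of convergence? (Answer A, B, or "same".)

B

Method A: p ≈ ln(2.89e-2/4.04e-2)/ln(4.04e-2/5.66e-2) ≈ 0.99.
Method B: p ≈ ln(1.07e-43/3.51e-15)/ln(3.51e-15/1.13e-5) ≈ 3.00.
Method B has the higher order (≈3.0 vs ≈1.0).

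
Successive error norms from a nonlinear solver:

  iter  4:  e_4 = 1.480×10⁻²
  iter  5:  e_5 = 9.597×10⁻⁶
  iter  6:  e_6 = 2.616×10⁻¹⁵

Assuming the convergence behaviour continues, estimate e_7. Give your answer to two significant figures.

First estimate the order: p ≈ ln(e_6/e_5) / ln(e_5/e_4) = ln(2.616×10⁻¹⁵/9.597×10⁻⁶)/ln(9.597×10⁻⁶/1.480×10⁻²) = ln(2.72585e-10)/ln(0.000648446) ≈ 3.0000.
Then e_7 ≈ e_6·(e_6/e_5)^p = 2.616×10⁻¹⁵·(2.72585e-10)^3.0000 = 2.616×10⁻¹⁵·2.02538e-29 ≈ 5.298e-44.

5.3e-44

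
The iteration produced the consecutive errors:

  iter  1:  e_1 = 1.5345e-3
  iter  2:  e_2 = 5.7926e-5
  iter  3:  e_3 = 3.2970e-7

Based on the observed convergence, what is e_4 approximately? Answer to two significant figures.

First estimate the order: p ≈ ln(e_3/e_2) / ln(e_2/e_1) = ln(3.2970e-7/5.7926e-5)/ln(5.7926e-5/1.5345e-3) = ln(0.00569174)/ln(0.0377491) ≈ 1.5774.
Then e_4 ≈ e_3·(e_3/e_2)^p = 3.2970e-7·(0.00569174)^1.5774 = 3.2970e-7·0.000287822 ≈ 9.489e-11.

9.5e-11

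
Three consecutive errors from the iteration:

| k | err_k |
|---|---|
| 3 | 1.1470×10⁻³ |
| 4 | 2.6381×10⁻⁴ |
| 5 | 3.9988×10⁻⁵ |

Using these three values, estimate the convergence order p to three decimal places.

1.284

p ≈ ln(err_5/err_4) / ln(err_4/err_3)
  = ln(3.9988×10⁻⁵/2.6381×10⁻⁴) / ln(2.6381×10⁻⁴/1.1470×10⁻³)
  = ln(0.151579) / ln(0.23)
  = -1.886648 / -1.469676 ≈ 1.283717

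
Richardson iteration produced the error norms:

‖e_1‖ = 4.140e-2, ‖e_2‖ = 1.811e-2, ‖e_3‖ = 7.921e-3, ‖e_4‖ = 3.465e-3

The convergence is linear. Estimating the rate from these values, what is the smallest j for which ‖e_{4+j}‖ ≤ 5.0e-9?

17

Rate ρ ≈ ‖e_4‖/‖e_3‖ = 3.465e-3/7.921e-3 = 0.4374.
After j more steps, ‖e_{4+j}‖ ≈ 3.465e-3·ρ^j; need ρ^j ≤ 5.0e-9/3.465e-3 = 1.443e-06.
j ≥ ln(1.443e-06)/ln(0.4374) = -13.4488/-0.82691 = 16.264.
So 17 more iterations are needed.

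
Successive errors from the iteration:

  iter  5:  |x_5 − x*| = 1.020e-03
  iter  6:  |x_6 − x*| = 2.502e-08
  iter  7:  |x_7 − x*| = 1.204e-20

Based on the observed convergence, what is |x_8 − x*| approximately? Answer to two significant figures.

First estimate the order: p ≈ ln(|x_7 − x*|/|x_6 − x*|) / ln(|x_6 − x*|/|x_5 − x*|) = ln(1.204e-20/2.502e-08)/ln(2.502e-08/1.020e-03) = ln(4.81215e-13)/ln(2.45294e-05) ≈ 2.6718.
Then |x_8 − x*| ≈ |x_7 − x*|·(|x_7 − x*|/|x_6 − x*|)^p = 1.204e-20·(4.81215e-13)^2.6718 = 1.204e-20·1.22934e-33 ≈ 1.48e-53.

1.5e-53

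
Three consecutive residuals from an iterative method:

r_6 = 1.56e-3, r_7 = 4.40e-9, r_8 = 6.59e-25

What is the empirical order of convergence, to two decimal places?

2.85

p ≈ ln(r_8/r_7) / ln(r_7/r_6)
  = ln(6.59e-25/4.40e-9) / ln(4.40e-9/1.56e-3)
  = ln(1.49773e-16) / ln(2.82051e-06)
  = -36.43741 / -12.77859 ≈ 2.85144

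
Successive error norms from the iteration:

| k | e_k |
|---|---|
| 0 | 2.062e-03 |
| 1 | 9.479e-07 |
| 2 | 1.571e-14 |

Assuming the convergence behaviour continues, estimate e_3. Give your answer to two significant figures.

1.1e-32

First estimate the order: p ≈ ln(e_2/e_1) / ln(e_1/e_0) = ln(1.571e-14/9.479e-07)/ln(9.479e-07/2.062e-03) = ln(1.65735e-08)/ln(0.000459699) ≈ 2.3312.
Then e_3 ≈ e_2·(e_2/e_1)^p = 1.571e-14·(1.65735e-08)^2.3312 = 1.571e-14·7.2761e-19 ≈ 1.143e-32.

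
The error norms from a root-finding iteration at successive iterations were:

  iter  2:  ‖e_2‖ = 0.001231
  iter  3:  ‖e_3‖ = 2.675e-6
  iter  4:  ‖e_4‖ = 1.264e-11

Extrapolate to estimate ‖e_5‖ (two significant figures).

2.8e-22

First estimate the order: p ≈ ln(‖e_4‖/‖e_3‖) / ln(‖e_3‖/‖e_2‖) = ln(1.264e-11/2.675e-6)/ln(2.675e-6/0.001231) = ln(4.72523e-06)/ln(0.00217303) ≈ 1.9999.
Then ‖e_5‖ ≈ ‖e_4‖·(‖e_4‖/‖e_3‖)^p = 1.264e-11·(4.72523e-06)^1.9999 = 1.264e-11·2.23552e-11 ≈ 2.826e-22.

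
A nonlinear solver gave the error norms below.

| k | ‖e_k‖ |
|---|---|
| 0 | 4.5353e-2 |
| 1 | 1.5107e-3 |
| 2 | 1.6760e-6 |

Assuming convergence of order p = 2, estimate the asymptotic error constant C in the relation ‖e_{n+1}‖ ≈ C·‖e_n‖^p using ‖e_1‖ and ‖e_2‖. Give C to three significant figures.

C ≈ ‖e_2‖ / ‖e_1‖^2
  = 1.6760e-6 / (1.5107e-3)^2
  = 1.6760e-6 / 2.28221e-06 ≈ 0.73437

0.734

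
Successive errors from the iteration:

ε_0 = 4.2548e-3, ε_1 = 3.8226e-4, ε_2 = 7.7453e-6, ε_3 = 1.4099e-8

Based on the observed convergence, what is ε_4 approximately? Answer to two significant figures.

First estimate the order: p ≈ ln(ε_3/ε_2) / ln(ε_2/ε_1) = ln(1.4099e-8/7.7453e-6)/ln(7.7453e-6/3.8226e-4) = ln(0.00182033)/ln(0.0202619) ≈ 1.6180.
Then ε_4 ≈ ε_3·(ε_3/ε_2)^p = 1.4099e-8·(0.00182033)^1.6180 = 1.4099e-8·3.68912e-05 ≈ 5.201e-13.

5.2e-13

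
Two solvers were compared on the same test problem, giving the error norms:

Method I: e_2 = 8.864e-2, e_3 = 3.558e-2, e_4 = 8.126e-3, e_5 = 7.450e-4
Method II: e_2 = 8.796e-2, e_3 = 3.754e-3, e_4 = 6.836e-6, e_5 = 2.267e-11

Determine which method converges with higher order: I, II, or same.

Method I: p ≈ ln(7.450e-4/8.126e-3)/ln(8.126e-3/3.558e-2) ≈ 1.62.
Method II: p ≈ ln(2.267e-11/6.836e-6)/ln(6.836e-6/3.754e-3) ≈ 2.00.
Method II has the higher order (≈2.0 vs ≈1.6).

II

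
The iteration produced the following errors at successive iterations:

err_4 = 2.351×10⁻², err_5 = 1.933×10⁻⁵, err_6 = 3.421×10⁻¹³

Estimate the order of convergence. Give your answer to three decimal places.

2.513

p ≈ ln(err_6/err_5) / ln(err_5/err_4)
  = ln(3.421×10⁻¹³/1.933×10⁻⁵) / ln(1.933×10⁻⁵/2.351×10⁻²)
  = ln(1.76979e-08) / ln(0.000822203)
  = -17.849820 / -7.103523 ≈ 2.512812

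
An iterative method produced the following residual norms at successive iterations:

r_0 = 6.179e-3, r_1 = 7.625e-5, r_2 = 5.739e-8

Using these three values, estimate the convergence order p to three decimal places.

1.636

p ≈ ln(r_2/r_1) / ln(r_1/r_0)
  = ln(5.739e-8/7.625e-5) / ln(7.625e-5/6.179e-3)
  = ln(0.000752656) / ln(0.0123402)
  = -7.191902 / -4.394893 ≈ 1.636423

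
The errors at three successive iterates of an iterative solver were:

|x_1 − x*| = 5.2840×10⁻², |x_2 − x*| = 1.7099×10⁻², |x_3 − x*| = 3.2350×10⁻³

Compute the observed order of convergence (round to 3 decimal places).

1.476

p ≈ ln(|x_3 − x*|/|x_2 − x*|) / ln(|x_2 − x*|/|x_1 − x*|)
  = ln(3.2350×10⁻³/1.7099×10⁻²) / ln(1.7099×10⁻²/5.2840×10⁻²)
  = ln(0.189192) / ln(0.3236)
  = -1.664993 / -1.128247 ≈ 1.475734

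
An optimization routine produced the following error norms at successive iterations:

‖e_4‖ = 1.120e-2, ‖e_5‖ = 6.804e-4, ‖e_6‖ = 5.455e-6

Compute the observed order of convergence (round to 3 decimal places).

1.723

p ≈ ln(‖e_6‖/‖e_5‖) / ln(‖e_5‖/‖e_4‖)
  = ln(5.455e-6/6.804e-4) / ln(6.804e-4/1.120e-2)
  = ln(0.00801734) / ln(0.06075)
  = -4.826149 / -2.800988 ≈ 1.723017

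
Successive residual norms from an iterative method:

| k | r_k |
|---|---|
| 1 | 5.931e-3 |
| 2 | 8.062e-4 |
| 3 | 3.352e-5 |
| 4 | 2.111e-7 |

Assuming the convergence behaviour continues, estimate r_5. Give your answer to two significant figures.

6.6e-11

First estimate the order: p ≈ ln(r_4/r_3) / ln(r_3/r_2) = ln(2.111e-7/3.352e-5)/ln(3.352e-5/8.062e-4) = ln(0.00629773)/ln(0.0415778) ≈ 1.5935.
Then r_5 ≈ r_4·(r_4/r_3)^p = 2.111e-7·(0.00629773)^1.5935 = 2.111e-7·0.000311171 ≈ 6.569e-11.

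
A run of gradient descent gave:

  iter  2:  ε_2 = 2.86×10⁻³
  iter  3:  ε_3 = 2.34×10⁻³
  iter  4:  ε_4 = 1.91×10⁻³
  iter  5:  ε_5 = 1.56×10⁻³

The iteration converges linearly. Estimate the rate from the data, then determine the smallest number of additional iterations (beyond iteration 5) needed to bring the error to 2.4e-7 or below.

44

Rate ρ ≈ ε_5/ε_4 = 1.56×10⁻³/1.91×10⁻³ = 0.8168.
After j more steps, ε_{5+j} ≈ 1.56×10⁻³·ρ^j; need ρ^j ≤ 2.4e-7/1.56×10⁻³ = 0.000153846.
j ≥ ln(0.000153846)/ln(0.8168) = -8.7796/-0.20236 = 43.386.
So 44 more iterations are needed.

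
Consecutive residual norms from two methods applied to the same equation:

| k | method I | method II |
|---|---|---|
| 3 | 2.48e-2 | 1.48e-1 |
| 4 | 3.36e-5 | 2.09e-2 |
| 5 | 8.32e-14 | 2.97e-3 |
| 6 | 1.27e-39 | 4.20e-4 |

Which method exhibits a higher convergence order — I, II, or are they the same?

I

Method I: p ≈ ln(1.27e-39/8.32e-14)/ln(8.32e-14/3.36e-5) ≈ 3.00.
Method II: p ≈ ln(4.20e-4/2.97e-3)/ln(2.97e-3/2.09e-2) ≈ 1.00.
Method I has the higher order (≈3.0 vs ≈1.0).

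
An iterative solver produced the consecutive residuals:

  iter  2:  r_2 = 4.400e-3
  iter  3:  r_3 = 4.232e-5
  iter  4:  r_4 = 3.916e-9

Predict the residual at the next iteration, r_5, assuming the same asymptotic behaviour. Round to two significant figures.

3.4e-17

First estimate the order: p ≈ ln(r_4/r_3) / ln(r_3/r_2) = ln(3.916e-9/4.232e-5)/ln(4.232e-5/4.400e-3) = ln(9.25331e-05)/ln(0.00961818) ≈ 1.9999.
Then r_5 ≈ r_4·(r_4/r_3)^p = 3.916e-9·(9.25331e-05)^1.9999 = 3.916e-9·8.57033e-09 ≈ 3.356e-17.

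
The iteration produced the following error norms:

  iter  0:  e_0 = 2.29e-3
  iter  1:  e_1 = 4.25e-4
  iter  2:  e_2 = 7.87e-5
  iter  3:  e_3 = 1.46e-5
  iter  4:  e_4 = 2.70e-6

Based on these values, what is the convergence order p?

1

Consecutive ratios: e_4/e_3 = 2.70e-6/1.46e-5 = 0.184932, e_3/e_2 = 1.46e-5/7.87e-5 = 0.185515.
p ≈ ln(0.184932)/ln(0.185515) = -1.6878/-1.6846 ≈ 1.00.
So the convergence is linear (order 1).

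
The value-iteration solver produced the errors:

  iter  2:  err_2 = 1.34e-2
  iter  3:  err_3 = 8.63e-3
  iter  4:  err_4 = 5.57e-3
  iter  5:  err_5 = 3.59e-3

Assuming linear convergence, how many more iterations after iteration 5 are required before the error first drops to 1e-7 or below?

Rate ρ ≈ err_5/err_4 = 3.59e-3/5.57e-3 = 0.6445.
After j more steps, err_{5+j} ≈ 3.59e-3·ρ^j; need ρ^j ≤ 1e-7/3.59e-3 = 2.78552e-05.
j ≥ ln(2.78552e-05)/ln(0.6445) = -10.4885/-0.43928 = 23.877.
So 24 more iterations are needed.

24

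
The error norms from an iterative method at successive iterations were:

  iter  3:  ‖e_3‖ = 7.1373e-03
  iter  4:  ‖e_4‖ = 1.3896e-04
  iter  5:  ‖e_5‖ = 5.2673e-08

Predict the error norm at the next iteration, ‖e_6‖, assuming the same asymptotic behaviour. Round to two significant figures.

7.6e-15

First estimate the order: p ≈ ln(‖e_5‖/‖e_4‖) / ln(‖e_4‖/‖e_3‖) = ln(5.2673e-08/1.3896e-04)/ln(1.3896e-04/7.1373e-03) = ln(0.000379052)/ln(0.0194695) ≈ 2.0000.
Then ‖e_6‖ ≈ ‖e_5‖·(‖e_5‖/‖e_4‖)^p = 5.2673e-08·(0.000379052)^2.0000 = 5.2673e-08·1.4368e-07 ≈ 7.568e-15.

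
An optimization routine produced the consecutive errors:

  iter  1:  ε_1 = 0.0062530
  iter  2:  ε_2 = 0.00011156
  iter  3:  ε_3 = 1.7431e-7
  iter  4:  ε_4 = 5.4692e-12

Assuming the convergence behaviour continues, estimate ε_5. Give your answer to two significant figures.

3.2e-19

First estimate the order: p ≈ ln(ε_4/ε_3) / ln(ε_3/ε_2) = ln(5.4692e-12/1.7431e-7)/ln(1.7431e-7/0.00011156) = ln(3.13763e-05)/ln(0.00156248) ≈ 1.6048.
Then ε_5 ≈ ε_4·(ε_4/ε_3)^p = 5.4692e-12·(3.13763e-05)^1.6048 = 5.4692e-12·5.92852e-08 ≈ 3.242e-19.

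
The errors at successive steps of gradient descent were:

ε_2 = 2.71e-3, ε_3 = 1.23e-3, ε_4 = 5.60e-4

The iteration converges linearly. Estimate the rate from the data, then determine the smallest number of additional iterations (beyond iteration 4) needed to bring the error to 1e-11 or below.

Rate ρ ≈ ε_4/ε_3 = 5.60e-4/1.23e-3 = 0.4553.
After j more steps, ε_{4+j} ≈ 5.60e-4·ρ^j; need ρ^j ≤ 1e-11/5.60e-4 = 1.78571e-08.
j ≥ ln(1.78571e-08)/ln(0.4553) = -17.8409/-0.78680 = 22.675.
So 23 more iterations are needed.

23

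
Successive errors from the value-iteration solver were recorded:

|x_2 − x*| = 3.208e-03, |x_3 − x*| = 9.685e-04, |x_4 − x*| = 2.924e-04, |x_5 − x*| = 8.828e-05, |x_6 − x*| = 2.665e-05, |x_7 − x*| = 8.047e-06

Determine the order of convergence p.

1

Consecutive ratios: |x_7 − x*|/|x_6 − x*| = 8.047e-06/2.665e-05 = 0.301951, |x_6 − x*|/|x_5 − x*| = 2.665e-05/8.828e-05 = 0.30188.
p ≈ ln(0.301951)/ln(0.30188) = -1.1975/-1.1977 ≈ 1.00.
So the convergence is linear (order 1).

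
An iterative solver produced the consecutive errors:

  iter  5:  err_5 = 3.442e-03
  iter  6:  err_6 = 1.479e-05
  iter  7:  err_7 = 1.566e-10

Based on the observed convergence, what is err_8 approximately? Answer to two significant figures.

5.5e-21

First estimate the order: p ≈ ln(err_7/err_6) / ln(err_6/err_5) = ln(1.566e-10/1.479e-05)/ln(1.479e-05/3.442e-03) = ln(1.05882e-05)/ln(0.00429692) ≈ 2.1020.
Then err_8 ≈ err_7·(err_7/err_6)^p = 1.566e-10·(1.05882e-05)^2.1020 = 1.566e-10·3.48479e-11 ≈ 5.457e-21.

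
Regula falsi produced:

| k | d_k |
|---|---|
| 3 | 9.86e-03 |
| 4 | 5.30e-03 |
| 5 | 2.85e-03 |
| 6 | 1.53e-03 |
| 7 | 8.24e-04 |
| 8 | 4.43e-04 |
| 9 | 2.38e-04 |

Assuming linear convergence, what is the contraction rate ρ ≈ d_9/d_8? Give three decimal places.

ρ ≈ d_9/d_8 = 2.38e-04/4.43e-04 = 0.53725

0.537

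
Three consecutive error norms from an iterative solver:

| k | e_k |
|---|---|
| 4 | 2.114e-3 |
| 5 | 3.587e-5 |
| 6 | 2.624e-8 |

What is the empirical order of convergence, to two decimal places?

1.77

p ≈ ln(e_6/e_5) / ln(e_5/e_4)
  = ln(2.624e-8/3.587e-5) / ln(3.587e-5/2.114e-3)
  = ln(0.000731531) / ln(0.0169678)
  = -7.22037 / -4.07644 ≈ 1.77124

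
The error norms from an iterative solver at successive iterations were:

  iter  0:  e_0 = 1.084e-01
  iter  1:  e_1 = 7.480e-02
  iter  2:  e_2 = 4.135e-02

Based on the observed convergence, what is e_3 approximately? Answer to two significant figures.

1.6e-2

First estimate the order: p ≈ ln(e_2/e_1) / ln(e_1/e_0) = ln(4.135e-02/7.480e-02)/ln(7.480e-02/1.084e-01) = ln(0.552807)/ln(0.690037) ≈ 1.5977.
Then e_3 ≈ e_2·(e_2/e_1)^p = 4.135e-02·(0.552807)^1.5977 = 4.135e-02·0.387891 ≈ 0.01604.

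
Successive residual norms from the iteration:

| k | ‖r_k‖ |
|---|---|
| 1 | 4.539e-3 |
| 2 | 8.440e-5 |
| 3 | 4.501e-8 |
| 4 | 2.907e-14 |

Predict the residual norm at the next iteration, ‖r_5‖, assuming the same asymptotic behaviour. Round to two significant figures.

5.7e-26

First estimate the order: p ≈ ln(‖r_4‖/‖r_3‖) / ln(‖r_3‖/‖r_2‖) = ln(2.907e-14/4.501e-8)/ln(4.501e-8/8.440e-5) = ln(6.45856e-07)/ln(0.000533294) ≈ 1.8912.
Then ‖r_5‖ ≈ ‖r_4‖·(‖r_4‖/‖r_3‖)^p = 2.907e-14·(6.45856e-07)^1.8912 = 2.907e-14·1.96666e-12 ≈ 5.717e-26.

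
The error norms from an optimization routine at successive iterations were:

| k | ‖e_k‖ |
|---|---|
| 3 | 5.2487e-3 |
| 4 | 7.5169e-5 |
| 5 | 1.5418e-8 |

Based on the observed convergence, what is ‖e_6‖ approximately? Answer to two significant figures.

First estimate the order: p ≈ ln(‖e_5‖/‖e_4‖) / ln(‖e_4‖/‖e_3‖) = ln(1.5418e-8/7.5169e-5)/ln(7.5169e-5/5.2487e-3) = ln(0.000205111)/ln(0.0143215) ≈ 2.0000.
Then ‖e_6‖ ≈ ‖e_5‖·(‖e_5‖/‖e_4‖)^p = 1.5418e-8·(0.000205111)^2.0000 = 1.5418e-8·4.20705e-08 ≈ 6.486e-16.

6.5e-16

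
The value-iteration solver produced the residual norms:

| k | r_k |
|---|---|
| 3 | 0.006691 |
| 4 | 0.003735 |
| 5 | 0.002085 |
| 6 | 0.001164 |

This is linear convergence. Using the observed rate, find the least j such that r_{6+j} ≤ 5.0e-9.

Rate ρ ≈ r_6/r_5 = 0.001164/0.002085 = 0.5583.
After j more steps, r_{6+j} ≈ 0.001164·ρ^j; need ρ^j ≤ 5.0e-9/0.001164 = 4.29553e-06.
j ≥ ln(4.29553e-06)/ln(0.5583) = -12.3579/-0.58286 = 21.202.
So 22 more iterations are needed.

22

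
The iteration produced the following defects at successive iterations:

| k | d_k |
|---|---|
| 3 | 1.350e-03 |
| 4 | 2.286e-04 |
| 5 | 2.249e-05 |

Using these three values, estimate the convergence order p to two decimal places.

p ≈ ln(d_5/d_4) / ln(d_4/d_3)
  = ln(2.249e-05/2.286e-04) / ln(2.286e-04/1.350e-03)
  = ln(0.0983815) / ln(0.169333)
  = -2.31890 / -1.77589 ≈ 1.30577

1.31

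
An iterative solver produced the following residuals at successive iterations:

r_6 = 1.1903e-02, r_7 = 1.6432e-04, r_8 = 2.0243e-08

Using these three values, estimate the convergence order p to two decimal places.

2.10

p ≈ ln(r_8/r_7) / ln(r_7/r_6)
  = ln(2.0243e-08/1.6432e-04) / ln(1.6432e-04/1.1903e-02)
  = ln(0.000123193) / ln(0.0138049)
  = -9.00176 / -4.28273 ≈ 2.10187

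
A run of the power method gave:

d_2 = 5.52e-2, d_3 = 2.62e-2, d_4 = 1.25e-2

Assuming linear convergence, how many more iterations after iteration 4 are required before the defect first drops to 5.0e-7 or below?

14

Rate ρ ≈ d_4/d_3 = 1.25e-2/2.62e-2 = 0.4771.
After j more steps, d_{4+j} ≈ 1.25e-2·ρ^j; need ρ^j ≤ 5.0e-7/1.25e-2 = 4e-05.
j ≥ ln(4e-05)/ln(0.4771) = -10.1266/-0.74003 = 13.684.
So 14 more iterations are needed.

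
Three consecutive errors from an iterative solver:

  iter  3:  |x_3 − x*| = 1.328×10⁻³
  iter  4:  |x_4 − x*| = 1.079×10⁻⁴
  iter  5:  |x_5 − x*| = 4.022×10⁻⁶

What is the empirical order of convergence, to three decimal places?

1.310

p ≈ ln(|x_5 − x*|/|x_4 − x*|) / ln(|x_4 − x*|/|x_3 − x*|)
  = ln(4.022×10⁻⁶/1.079×10⁻⁴) / ln(1.079×10⁻⁴/1.328×10⁻³)
  = ln(0.0372753) / ln(0.08125)
  = -3.289424 / -2.510224 ≈ 1.310411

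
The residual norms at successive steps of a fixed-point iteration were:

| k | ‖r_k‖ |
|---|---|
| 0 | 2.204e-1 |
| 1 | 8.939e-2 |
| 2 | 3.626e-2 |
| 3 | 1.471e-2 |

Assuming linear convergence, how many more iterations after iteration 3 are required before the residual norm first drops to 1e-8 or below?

16

Rate ρ ≈ ‖r_3‖/‖r_2‖ = 1.471e-2/3.626e-2 = 0.4057.
After j more steps, ‖r_{3+j}‖ ≈ 1.471e-2·ρ^j; need ρ^j ≤ 1e-8/1.471e-2 = 6.7981e-07.
j ≥ ln(6.7981e-07)/ln(0.4057) = -14.2015/-0.90214 = 15.742.
So 16 more iterations are needed.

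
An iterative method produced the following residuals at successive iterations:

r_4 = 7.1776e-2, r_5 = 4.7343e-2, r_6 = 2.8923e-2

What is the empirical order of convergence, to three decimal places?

p ≈ ln(r_6/r_5) / ln(r_5/r_4)
  = ln(2.8923e-2/4.7343e-2) / ln(4.7343e-2/7.1776e-2)
  = ln(0.610925) / ln(0.659594)
  = -0.492781 / -0.416131 ≈ 1.184197

1.184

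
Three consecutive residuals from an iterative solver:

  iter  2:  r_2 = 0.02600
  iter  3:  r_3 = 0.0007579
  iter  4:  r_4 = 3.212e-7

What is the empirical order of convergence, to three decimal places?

2.197

p ≈ ln(r_4/r_3) / ln(r_3/r_2)
  = ln(3.212e-7/0.0007579) / ln(0.0007579/0.02600)
  = ln(0.000423803) / ln(0.02915)
  = -7.766242 / -3.535300 ≈ 2.196770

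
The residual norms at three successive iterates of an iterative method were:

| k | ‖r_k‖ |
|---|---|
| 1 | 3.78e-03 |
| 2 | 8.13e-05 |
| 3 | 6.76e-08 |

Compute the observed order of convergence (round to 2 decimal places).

1.85

p ≈ ln(‖r_3‖/‖r_2‖) / ln(‖r_2‖/‖r_1‖)
  = ln(6.76e-08/8.13e-05) / ln(8.13e-05/3.78e-03)
  = ln(0.000831488) / ln(0.0215079)
  = -7.09229 / -3.83933 ≈ 1.84727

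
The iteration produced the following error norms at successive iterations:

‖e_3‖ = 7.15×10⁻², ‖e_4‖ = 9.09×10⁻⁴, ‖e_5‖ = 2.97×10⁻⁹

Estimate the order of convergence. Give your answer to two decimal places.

2.89

p ≈ ln(‖e_5‖/‖e_4‖) / ln(‖e_4‖/‖e_3‖)
  = ln(2.97×10⁻⁹/9.09×10⁻⁴) / ln(9.09×10⁻⁴/7.15×10⁻²)
  = ln(3.26733e-06) / ln(0.0127133)
  = -12.63154 / -4.36511 ≈ 2.89375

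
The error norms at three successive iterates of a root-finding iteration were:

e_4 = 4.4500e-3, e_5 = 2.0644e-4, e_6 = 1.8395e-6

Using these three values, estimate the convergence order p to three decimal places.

p ≈ ln(e_6/e_5) / ln(e_5/e_4)
  = ln(1.8395e-6/2.0644e-4) / ln(2.0644e-4/4.4500e-3)
  = ln(0.00891058) / ln(0.046391)
  = -4.720516 / -3.070650 ≈ 1.537302

1.537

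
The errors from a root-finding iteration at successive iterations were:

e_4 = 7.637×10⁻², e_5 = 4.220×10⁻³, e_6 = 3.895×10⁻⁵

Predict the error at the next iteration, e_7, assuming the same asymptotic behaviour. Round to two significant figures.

First estimate the order: p ≈ ln(e_6/e_5) / ln(e_5/e_4) = ln(3.895×10⁻⁵/4.220×10⁻³)/ln(4.220×10⁻³/7.637×10⁻²) = ln(0.00922986)/ln(0.0552573) ≈ 1.6180.
Then e_7 ≈ e_6·(e_6/e_5)^p = 3.895×10⁻⁵·(0.00922986)^1.6180 = 3.895×10⁻⁵·0.000510136 ≈ 1.987e-08.

2.0e-8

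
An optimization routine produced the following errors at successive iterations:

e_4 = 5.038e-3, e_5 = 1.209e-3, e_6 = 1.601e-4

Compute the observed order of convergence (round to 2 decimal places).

1.42

p ≈ ln(e_6/e_5) / ln(e_5/e_4)
  = ln(1.601e-4/1.209e-3) / ln(1.209e-3/5.038e-3)
  = ln(0.132423) / ln(0.239976)
  = -2.02175 / -1.42722 ≈ 1.41657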